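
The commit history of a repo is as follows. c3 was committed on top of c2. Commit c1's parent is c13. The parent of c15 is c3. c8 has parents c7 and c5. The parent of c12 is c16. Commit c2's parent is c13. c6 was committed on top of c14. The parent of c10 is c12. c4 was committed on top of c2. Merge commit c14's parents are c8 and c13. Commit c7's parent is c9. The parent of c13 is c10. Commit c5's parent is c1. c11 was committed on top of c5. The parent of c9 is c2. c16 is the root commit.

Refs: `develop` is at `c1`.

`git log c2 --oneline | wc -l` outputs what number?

5

Walking parent pointers from c2: reachable set = {c10, c12, c13, c16, c2}.
That is 5 commits.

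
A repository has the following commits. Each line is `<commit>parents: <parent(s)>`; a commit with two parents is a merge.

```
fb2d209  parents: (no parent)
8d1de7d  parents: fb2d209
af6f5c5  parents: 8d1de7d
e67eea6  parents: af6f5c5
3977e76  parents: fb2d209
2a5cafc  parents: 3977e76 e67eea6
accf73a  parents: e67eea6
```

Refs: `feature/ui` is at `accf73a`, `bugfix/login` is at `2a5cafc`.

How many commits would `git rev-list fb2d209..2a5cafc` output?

Reachable from 2a5cafc: {2a5cafc, 3977e76, 8d1de7d, af6f5c5, e67eea6, fb2d209}.
Reachable from fb2d209: {fb2d209}.
In 2a5cafc's history but not fb2d209's: {2a5cafc, 3977e76, 8d1de7d, af6f5c5, e67eea6} — 5 commits.

5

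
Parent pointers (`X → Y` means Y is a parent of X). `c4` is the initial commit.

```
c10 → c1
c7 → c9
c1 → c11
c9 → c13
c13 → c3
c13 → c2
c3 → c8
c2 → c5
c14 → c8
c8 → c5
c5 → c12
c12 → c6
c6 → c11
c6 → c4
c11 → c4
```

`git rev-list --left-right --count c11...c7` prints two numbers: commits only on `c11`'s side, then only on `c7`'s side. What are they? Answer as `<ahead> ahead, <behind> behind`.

0 ahead, 9 behind

Reachable from c11: {c11, c4}.
Reachable from c7: {c11, c12, c13, c2, c3, c4, c5, c6, c7, c8, c9}.
Only in c11's history (ahead): {} — 0.
Only in c7's history (behind): {c12, c13, c2, c3, c5, c6, c7, c8, c9} — 9.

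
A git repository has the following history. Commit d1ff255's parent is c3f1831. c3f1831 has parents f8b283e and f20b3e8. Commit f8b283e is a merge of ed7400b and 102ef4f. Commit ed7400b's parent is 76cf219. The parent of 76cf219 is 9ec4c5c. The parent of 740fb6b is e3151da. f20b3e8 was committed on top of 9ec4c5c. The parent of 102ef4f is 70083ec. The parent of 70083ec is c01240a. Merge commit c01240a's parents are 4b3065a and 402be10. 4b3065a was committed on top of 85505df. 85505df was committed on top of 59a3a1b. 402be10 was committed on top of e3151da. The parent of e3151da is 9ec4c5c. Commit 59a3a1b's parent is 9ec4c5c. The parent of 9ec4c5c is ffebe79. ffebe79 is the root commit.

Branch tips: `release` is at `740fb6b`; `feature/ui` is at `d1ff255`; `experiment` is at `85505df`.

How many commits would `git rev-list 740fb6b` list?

4

Walking parent pointers from 740fb6b: reachable set = {740fb6b, 9ec4c5c, e3151da, ffebe79}.
That is 4 commits.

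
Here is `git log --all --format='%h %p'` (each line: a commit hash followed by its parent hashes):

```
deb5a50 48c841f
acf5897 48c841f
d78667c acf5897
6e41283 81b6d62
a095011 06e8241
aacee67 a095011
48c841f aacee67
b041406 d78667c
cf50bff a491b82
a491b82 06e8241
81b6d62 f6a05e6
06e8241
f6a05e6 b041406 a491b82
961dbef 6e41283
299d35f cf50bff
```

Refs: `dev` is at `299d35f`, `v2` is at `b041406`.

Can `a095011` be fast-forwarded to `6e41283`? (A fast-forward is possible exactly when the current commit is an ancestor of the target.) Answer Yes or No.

Yes

A fast-forward from a095011 to 6e41283 is possible iff a095011 is an ancestor of 6e41283.
Ancestors of 6e41283: {06e8241, 48c841f, 6e41283, 81b6d62, a095011, a491b82, aacee67, acf5897, b041406, d78667c, f6a05e6}.
a095011 is among them, so fast-forward is possible.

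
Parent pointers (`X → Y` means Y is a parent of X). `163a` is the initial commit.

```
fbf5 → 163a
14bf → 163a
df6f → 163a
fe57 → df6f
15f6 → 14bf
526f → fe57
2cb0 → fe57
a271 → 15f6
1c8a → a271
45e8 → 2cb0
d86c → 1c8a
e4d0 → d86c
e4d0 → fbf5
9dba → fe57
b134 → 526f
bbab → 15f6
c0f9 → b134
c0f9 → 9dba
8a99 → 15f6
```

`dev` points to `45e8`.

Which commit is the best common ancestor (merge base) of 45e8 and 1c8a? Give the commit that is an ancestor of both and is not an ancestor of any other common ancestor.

163a

Ancestors of 45e8: {163a, 2cb0, 45e8, df6f, fe57}.
Ancestors of 1c8a: {14bf, 15f6, 163a, 1c8a, a271}.
Common ancestors: {163a}.
The only common ancestor is 163a, so it is the merge base.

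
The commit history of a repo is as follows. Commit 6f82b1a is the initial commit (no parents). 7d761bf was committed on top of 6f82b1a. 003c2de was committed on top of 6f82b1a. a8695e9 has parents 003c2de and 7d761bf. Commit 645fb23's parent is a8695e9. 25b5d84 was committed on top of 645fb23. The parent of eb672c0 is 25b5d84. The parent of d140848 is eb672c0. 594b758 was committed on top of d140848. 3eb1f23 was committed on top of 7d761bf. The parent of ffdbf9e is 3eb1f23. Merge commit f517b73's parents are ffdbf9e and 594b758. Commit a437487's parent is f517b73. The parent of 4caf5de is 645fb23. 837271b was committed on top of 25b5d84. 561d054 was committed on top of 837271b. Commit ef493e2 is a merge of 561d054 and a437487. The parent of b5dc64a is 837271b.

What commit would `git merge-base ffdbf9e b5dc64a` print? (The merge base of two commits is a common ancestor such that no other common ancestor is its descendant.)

7d761bf

Ancestors of ffdbf9e: {3eb1f23, 6f82b1a, 7d761bf, ffdbf9e}.
Ancestors of b5dc64a: {003c2de, 25b5d84, 645fb23, 6f82b1a, 7d761bf, 837271b, a8695e9, b5dc64a}.
Common ancestors: {6f82b1a, 7d761bf}.
Among these, 7d761bf is not an ancestor of any other common ancestor — it is the merge base.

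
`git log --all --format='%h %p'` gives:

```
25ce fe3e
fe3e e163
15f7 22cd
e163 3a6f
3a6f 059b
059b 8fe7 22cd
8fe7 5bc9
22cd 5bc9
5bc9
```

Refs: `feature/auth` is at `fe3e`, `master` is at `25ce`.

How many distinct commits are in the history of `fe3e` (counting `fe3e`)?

7

Walking parent pointers from fe3e: reachable set = {059b, 22cd, 3a6f, 5bc9, 8fe7, e163, fe3e}.
That is 7 commits.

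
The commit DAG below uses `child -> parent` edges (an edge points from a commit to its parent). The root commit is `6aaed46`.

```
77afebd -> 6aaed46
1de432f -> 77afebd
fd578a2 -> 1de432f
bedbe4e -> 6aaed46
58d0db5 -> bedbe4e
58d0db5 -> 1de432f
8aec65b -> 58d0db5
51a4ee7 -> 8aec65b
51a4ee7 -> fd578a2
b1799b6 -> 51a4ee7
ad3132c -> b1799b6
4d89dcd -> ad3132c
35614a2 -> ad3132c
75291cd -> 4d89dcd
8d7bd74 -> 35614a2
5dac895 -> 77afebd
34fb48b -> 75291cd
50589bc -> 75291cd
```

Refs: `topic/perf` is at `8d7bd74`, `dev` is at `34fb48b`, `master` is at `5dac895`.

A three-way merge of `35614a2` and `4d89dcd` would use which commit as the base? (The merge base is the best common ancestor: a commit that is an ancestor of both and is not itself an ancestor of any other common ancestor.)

ad3132c

Ancestors of 35614a2: {1de432f, 35614a2, 51a4ee7, 58d0db5, 6aaed46, 77afebd, 8aec65b, ad3132c, b1799b6, bedbe4e, fd578a2}.
Ancestors of 4d89dcd: {1de432f, 4d89dcd, 51a4ee7, 58d0db5, 6aaed46, 77afebd, 8aec65b, ad3132c, b1799b6, bedbe4e, fd578a2}.
Common ancestors: {1de432f, 51a4ee7, 58d0db5, 6aaed46, 77afebd, 8aec65b, ad3132c, b1799b6, bedbe4e, fd578a2}.
Among these, ad3132c is not an ancestor of any other common ancestor — it is the merge base.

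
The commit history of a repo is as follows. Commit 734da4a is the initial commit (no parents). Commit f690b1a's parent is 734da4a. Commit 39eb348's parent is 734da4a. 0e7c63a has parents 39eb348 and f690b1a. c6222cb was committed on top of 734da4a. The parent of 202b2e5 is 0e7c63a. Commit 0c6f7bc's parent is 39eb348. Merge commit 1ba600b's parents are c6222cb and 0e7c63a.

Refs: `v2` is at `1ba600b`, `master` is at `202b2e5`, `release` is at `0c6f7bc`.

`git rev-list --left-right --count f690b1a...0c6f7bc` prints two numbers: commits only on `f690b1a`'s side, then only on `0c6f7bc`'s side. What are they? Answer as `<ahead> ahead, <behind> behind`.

Reachable from f690b1a: {734da4a, f690b1a}.
Reachable from 0c6f7bc: {0c6f7bc, 39eb348, 734da4a}.
Only in f690b1a's history (ahead): {f690b1a} — 1.
Only in 0c6f7bc's history (behind): {0c6f7bc, 39eb348} — 2.

1 ahead, 2 behind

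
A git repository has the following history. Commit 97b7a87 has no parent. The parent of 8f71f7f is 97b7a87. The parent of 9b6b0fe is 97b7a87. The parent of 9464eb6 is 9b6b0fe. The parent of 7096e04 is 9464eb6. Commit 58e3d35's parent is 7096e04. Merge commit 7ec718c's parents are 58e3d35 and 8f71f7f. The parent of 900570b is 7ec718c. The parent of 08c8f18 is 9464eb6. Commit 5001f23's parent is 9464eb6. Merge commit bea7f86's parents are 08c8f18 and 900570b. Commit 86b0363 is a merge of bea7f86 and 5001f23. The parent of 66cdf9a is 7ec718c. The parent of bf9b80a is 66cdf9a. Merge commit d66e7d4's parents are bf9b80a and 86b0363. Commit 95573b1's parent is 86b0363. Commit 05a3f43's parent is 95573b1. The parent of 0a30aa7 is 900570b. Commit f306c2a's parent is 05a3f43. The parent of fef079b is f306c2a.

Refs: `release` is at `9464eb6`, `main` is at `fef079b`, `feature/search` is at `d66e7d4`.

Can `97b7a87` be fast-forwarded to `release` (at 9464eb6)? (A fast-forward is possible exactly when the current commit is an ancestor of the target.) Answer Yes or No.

Yes

A fast-forward from 97b7a87 to 9464eb6 is possible iff 97b7a87 is an ancestor of 9464eb6.
Ancestors of 9464eb6: {9464eb6, 97b7a87, 9b6b0fe}.
97b7a87 is among them, so fast-forward is possible.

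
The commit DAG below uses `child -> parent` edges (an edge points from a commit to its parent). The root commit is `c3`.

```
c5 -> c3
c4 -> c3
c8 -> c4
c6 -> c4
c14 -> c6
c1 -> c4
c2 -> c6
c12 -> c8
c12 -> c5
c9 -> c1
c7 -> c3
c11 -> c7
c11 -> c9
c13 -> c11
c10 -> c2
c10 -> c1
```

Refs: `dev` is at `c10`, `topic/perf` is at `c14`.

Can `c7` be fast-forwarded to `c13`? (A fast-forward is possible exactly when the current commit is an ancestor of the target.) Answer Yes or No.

A fast-forward from c7 to c13 is possible iff c7 is an ancestor of c13.
Ancestors of c13: {c1, c11, c13, c3, c4, c7, c9}.
c7 is among them, so fast-forward is possible.

Yes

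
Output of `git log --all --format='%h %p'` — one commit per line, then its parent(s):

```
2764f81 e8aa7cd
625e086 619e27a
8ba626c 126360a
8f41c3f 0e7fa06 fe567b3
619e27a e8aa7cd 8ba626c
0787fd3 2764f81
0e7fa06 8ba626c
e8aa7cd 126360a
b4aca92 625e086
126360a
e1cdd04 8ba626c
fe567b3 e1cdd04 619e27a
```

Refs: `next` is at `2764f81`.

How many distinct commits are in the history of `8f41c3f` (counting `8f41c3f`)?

Walking parent pointers from 8f41c3f: reachable set = {0e7fa06, 126360a, 619e27a, 8ba626c, 8f41c3f, e1cdd04, e8aa7cd, fe567b3}.
That is 8 commits.

8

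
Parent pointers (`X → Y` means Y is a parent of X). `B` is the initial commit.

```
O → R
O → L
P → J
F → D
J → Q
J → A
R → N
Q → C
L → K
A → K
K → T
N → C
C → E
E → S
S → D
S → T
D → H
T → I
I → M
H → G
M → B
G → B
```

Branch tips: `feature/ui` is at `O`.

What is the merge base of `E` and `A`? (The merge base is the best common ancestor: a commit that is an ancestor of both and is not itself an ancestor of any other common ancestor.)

Ancestors of E: {B, D, E, G, H, I, M, S, T}.
Ancestors of A: {A, B, I, K, M, T}.
Common ancestors: {B, I, M, T}.
Among these, T is not an ancestor of any other common ancestor — it is the merge base.

T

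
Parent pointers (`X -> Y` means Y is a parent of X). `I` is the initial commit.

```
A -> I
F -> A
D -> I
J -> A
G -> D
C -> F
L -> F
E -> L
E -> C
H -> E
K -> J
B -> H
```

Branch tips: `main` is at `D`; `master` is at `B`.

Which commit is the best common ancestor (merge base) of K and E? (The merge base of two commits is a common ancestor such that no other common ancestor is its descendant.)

A

Ancestors of K: {A, I, J, K}.
Ancestors of E: {A, C, E, F, I, L}.
Common ancestors: {A, I}.
Among these, A is not an ancestor of any other common ancestor — it is the merge base.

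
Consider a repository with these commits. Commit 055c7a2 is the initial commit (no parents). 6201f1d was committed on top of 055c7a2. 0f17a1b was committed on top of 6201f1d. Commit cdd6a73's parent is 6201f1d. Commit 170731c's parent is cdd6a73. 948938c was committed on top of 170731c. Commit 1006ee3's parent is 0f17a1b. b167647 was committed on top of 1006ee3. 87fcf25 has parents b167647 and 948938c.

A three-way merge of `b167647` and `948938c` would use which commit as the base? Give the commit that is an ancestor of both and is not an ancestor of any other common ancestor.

Ancestors of b167647: {055c7a2, 0f17a1b, 1006ee3, 6201f1d, b167647}.
Ancestors of 948938c: {055c7a2, 170731c, 6201f1d, 948938c, cdd6a73}.
Common ancestors: {055c7a2, 6201f1d}.
Among these, 6201f1d is not an ancestor of any other common ancestor — it is the merge base.

6201f1d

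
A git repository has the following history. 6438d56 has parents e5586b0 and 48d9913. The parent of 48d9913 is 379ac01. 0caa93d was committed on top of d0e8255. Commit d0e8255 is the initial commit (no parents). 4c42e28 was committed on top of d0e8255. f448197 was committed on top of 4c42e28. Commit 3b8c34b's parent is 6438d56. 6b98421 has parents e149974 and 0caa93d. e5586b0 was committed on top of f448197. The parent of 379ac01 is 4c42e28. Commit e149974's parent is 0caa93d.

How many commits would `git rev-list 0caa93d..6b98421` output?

2

Reachable from 6b98421: {0caa93d, 6b98421, d0e8255, e149974}.
Reachable from 0caa93d: {0caa93d, d0e8255}.
In 6b98421's history but not 0caa93d's: {6b98421, e149974} — 2 commits.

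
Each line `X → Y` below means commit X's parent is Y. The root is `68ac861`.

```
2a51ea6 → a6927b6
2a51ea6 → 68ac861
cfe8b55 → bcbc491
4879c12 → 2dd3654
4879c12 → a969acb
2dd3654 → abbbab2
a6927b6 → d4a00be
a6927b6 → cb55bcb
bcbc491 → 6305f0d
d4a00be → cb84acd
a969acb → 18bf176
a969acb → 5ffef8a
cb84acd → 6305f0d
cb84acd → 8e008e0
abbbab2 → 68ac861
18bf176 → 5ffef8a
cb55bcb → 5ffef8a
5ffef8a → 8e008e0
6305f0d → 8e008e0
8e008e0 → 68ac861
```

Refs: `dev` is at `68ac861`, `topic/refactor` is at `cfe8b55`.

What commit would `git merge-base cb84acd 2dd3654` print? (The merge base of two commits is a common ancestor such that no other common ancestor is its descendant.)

68ac861

Ancestors of cb84acd: {6305f0d, 68ac861, 8e008e0, cb84acd}.
Ancestors of 2dd3654: {2dd3654, 68ac861, abbbab2}.
Common ancestors: {68ac861}.
The only common ancestor is 68ac861, so it is the merge base.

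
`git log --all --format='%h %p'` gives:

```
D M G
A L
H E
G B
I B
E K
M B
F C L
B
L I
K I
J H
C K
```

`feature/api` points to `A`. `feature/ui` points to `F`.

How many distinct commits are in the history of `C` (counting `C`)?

Walking parent pointers from C: reachable set = {B, C, I, K}.
That is 4 commits.

4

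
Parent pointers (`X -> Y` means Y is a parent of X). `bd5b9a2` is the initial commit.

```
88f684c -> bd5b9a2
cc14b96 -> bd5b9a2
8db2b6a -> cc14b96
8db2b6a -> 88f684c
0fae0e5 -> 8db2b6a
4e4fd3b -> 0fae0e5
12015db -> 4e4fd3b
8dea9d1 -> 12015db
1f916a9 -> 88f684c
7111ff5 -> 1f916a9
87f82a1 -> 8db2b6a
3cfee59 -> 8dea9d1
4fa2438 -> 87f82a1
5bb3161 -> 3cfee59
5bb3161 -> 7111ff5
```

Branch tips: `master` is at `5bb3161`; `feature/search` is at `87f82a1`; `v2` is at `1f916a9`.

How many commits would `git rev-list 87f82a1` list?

Walking parent pointers from 87f82a1: reachable set = {87f82a1, 88f684c, 8db2b6a, bd5b9a2, cc14b96}.
That is 5 commits.

5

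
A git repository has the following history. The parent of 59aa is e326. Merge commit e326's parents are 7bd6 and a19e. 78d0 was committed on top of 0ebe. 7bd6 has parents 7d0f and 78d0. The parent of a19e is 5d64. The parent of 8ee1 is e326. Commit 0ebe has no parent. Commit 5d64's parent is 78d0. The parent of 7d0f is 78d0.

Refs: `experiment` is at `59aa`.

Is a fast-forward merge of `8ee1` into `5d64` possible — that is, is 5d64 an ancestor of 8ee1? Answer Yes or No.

Yes

A fast-forward from 5d64 to 8ee1 is possible iff 5d64 is an ancestor of 8ee1.
Ancestors of 8ee1: {0ebe, 5d64, 78d0, 7bd6, 7d0f, 8ee1, a19e, e326}.
5d64 is among them, so fast-forward is possible.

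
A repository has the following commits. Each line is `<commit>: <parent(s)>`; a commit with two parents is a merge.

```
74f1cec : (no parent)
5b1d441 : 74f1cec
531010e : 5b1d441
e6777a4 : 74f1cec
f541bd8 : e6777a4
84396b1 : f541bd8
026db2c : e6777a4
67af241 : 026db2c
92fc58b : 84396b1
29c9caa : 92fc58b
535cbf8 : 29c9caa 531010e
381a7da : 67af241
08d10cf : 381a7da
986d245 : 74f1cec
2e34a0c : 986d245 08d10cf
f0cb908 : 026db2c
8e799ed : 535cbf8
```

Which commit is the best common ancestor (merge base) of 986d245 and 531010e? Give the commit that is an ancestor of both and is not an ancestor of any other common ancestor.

Ancestors of 986d245: {74f1cec, 986d245}.
Ancestors of 531010e: {531010e, 5b1d441, 74f1cec}.
Common ancestors: {74f1cec}.
The only common ancestor is 74f1cec, so it is the merge base.

74f1cec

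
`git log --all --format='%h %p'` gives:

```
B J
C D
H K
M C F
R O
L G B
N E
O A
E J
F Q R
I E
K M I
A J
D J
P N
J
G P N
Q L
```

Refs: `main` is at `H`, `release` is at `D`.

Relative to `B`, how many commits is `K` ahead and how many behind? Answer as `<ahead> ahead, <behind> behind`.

Reachable from K: {A, B, C, D, E, F, G, I, J, K, L, M, N, O, P, Q, R}.
Reachable from B: {B, J}.
Only in K's history (ahead): {A, C, D, E, F, G, I, K, L, M, N, O, P, Q, R} — 15.
Only in B's history (behind): {} — 0.

15 ahead, 0 behind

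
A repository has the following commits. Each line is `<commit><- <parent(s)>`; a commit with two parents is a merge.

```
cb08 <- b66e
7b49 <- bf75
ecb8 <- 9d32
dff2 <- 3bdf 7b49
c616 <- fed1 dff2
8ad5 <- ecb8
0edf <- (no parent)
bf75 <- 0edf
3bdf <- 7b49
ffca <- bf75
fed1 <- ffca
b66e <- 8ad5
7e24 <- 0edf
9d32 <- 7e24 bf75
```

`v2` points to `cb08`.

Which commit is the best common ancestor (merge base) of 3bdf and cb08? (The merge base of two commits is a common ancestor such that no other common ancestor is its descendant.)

Ancestors of 3bdf: {0edf, 3bdf, 7b49, bf75}.
Ancestors of cb08: {0edf, 7e24, 8ad5, 9d32, b66e, bf75, cb08, ecb8}.
Common ancestors: {0edf, bf75}.
Among these, bf75 is not an ancestor of any other common ancestor — it is the merge base.

bf75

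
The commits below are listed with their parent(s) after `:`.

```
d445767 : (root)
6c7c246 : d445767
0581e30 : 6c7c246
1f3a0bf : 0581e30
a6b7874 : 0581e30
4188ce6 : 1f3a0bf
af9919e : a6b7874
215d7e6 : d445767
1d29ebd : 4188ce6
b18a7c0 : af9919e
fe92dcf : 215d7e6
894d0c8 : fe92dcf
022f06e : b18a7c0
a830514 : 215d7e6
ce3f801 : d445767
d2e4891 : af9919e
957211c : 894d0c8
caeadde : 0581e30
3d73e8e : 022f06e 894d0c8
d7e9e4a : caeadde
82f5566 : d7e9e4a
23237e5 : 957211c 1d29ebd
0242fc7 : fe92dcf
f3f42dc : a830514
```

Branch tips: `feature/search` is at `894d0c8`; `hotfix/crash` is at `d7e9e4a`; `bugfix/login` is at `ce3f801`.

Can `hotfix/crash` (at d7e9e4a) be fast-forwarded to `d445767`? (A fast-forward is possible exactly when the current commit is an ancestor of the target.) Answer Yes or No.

No

A fast-forward from d7e9e4a to d445767 is possible iff d7e9e4a is an ancestor of d445767.
Ancestors of d445767: {d445767}.
d7e9e4a is not among them, so fast-forward is not possible.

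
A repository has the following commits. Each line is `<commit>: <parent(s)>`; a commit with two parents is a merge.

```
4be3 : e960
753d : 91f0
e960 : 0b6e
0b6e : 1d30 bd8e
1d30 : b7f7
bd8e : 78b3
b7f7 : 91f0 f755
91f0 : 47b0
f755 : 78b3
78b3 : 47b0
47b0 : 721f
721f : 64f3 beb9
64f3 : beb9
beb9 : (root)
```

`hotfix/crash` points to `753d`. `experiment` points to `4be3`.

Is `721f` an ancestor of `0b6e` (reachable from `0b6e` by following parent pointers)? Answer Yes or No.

Yes

Ancestors of 0b6e (commits reachable by following parents): {0b6e, 1d30, 47b0, 64f3, 721f, 78b3, 91f0, b7f7, bd8e, beb9, f755}.
721f is in that set, so it is an ancestor of 0b6e.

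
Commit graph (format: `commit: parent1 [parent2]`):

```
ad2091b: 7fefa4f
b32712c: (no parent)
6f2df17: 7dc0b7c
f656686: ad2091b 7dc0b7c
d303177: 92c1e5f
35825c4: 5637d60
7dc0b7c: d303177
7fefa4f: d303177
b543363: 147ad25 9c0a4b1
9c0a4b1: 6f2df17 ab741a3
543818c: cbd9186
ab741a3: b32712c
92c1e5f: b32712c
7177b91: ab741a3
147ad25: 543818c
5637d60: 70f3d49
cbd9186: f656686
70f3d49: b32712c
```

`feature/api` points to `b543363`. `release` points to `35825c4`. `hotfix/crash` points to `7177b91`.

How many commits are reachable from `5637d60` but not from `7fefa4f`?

2

Reachable from 5637d60: {5637d60, 70f3d49, b32712c}.
Reachable from 7fefa4f: {7fefa4f, 92c1e5f, b32712c, d303177}.
In 5637d60's history but not 7fefa4f's: {5637d60, 70f3d49} — 2 commits.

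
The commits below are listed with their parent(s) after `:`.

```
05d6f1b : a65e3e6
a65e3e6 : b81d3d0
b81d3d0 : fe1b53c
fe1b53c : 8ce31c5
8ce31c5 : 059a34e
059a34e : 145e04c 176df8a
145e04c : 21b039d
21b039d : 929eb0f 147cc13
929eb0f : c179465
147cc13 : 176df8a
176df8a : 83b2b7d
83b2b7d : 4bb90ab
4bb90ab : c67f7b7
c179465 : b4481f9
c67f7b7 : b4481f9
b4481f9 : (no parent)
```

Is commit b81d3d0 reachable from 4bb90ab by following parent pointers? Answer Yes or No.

Ancestors of 4bb90ab: {4bb90ab, b4481f9, c67f7b7}.
b81d3d0 is not in that set, so it is not an ancestor of 4bb90ab.

No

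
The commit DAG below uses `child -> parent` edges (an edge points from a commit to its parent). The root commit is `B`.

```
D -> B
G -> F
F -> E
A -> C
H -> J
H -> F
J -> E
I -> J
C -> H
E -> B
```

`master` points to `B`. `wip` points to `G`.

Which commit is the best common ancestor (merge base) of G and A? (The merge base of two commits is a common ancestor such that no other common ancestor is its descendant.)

Ancestors of G: {B, E, F, G}.
Ancestors of A: {A, B, C, E, F, H, J}.
Common ancestors: {B, E, F}.
Among these, F is not an ancestor of any other common ancestor — it is the merge base.

F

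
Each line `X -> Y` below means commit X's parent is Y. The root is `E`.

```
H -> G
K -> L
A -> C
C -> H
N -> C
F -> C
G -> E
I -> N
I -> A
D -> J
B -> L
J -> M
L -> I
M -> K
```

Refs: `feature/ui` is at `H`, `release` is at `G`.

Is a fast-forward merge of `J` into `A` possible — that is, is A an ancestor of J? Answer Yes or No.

A fast-forward from A to J is possible iff A is an ancestor of J.
Ancestors of J: {A, C, E, G, H, I, J, K, L, M, N}.
A is among them, so fast-forward is possible.

Yes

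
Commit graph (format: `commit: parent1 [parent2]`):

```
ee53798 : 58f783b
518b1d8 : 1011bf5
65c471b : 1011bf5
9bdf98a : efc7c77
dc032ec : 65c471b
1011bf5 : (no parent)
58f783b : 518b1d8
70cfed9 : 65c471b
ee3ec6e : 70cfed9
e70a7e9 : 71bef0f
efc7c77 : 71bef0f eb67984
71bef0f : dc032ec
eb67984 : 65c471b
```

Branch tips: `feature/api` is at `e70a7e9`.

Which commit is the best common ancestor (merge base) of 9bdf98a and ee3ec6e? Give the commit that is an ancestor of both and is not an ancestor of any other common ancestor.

Ancestors of 9bdf98a: {1011bf5, 65c471b, 71bef0f, 9bdf98a, dc032ec, eb67984, efc7c77}.
Ancestors of ee3ec6e: {1011bf5, 65c471b, 70cfed9, ee3ec6e}.
Common ancestors: {1011bf5, 65c471b}.
Among these, 65c471b is not an ancestor of any other common ancestor — it is the merge base.

65c471b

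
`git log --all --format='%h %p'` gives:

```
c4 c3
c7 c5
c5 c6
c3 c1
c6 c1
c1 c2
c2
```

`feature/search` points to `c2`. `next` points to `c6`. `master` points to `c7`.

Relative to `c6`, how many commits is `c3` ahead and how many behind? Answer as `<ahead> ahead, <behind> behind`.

1 ahead, 1 behind

Reachable from c3: {c1, c2, c3}.
Reachable from c6: {c1, c2, c6}.
Only in c3's history (ahead): {c3} — 1.
Only in c6's history (behind): {c6} — 1.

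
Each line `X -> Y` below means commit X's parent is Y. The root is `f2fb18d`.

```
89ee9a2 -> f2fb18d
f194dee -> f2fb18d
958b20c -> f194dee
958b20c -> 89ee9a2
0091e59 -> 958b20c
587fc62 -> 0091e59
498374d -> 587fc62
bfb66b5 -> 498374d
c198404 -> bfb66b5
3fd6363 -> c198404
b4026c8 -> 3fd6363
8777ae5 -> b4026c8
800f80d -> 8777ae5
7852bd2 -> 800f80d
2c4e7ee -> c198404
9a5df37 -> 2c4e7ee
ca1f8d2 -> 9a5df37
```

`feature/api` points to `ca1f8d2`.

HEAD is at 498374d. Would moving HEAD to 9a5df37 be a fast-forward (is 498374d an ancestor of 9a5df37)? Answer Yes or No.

Yes

A fast-forward from 498374d to 9a5df37 is possible iff 498374d is an ancestor of 9a5df37.
Ancestors of 9a5df37: {0091e59, 2c4e7ee, 498374d, 587fc62, 89ee9a2, 958b20c, 9a5df37, bfb66b5, c198404, f194dee, f2fb18d}.
498374d is among them, so fast-forward is possible.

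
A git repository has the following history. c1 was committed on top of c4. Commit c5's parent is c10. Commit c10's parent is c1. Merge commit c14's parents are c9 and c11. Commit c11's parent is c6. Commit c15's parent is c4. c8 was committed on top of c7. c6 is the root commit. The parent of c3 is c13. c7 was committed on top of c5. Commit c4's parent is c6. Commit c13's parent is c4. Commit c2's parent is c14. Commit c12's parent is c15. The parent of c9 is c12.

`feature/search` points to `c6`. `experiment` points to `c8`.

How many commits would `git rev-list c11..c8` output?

6

Reachable from c8: {c1, c10, c4, c5, c6, c7, c8}.
Reachable from c11: {c11, c6}.
In c8's history but not c11's: {c1, c10, c4, c5, c7, c8} — 6 commits.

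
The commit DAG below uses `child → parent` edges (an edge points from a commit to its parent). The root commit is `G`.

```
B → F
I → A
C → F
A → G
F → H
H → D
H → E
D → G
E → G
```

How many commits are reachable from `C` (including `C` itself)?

Walking parent pointers from C: reachable set = {C, D, E, F, G, H}.
That is 6 commits.

6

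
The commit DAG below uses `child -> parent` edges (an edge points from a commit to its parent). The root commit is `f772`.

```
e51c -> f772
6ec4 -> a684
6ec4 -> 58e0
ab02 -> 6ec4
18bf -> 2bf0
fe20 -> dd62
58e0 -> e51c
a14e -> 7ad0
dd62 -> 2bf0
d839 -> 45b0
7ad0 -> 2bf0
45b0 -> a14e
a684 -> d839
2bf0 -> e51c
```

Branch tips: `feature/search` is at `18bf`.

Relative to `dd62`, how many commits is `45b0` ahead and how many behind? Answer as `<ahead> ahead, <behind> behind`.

Reachable from 45b0: {2bf0, 45b0, 7ad0, a14e, e51c, f772}.
Reachable from dd62: {2bf0, dd62, e51c, f772}.
Only in 45b0's history (ahead): {45b0, 7ad0, a14e} — 3.
Only in dd62's history (behind): {dd62} — 1.

3 ahead, 1 behind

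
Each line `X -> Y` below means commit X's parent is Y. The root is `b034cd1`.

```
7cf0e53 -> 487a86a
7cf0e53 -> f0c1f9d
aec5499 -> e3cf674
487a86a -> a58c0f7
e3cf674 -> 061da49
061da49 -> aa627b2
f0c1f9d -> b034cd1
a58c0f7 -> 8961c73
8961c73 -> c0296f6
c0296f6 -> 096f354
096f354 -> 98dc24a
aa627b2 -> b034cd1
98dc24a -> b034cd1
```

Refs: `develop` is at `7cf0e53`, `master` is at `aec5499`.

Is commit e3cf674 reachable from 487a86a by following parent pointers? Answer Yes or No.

No

Ancestors of 487a86a: {096f354, 487a86a, 8961c73, 98dc24a, a58c0f7, b034cd1, c0296f6}.
e3cf674 is not in that set, so it is not an ancestor of 487a86a.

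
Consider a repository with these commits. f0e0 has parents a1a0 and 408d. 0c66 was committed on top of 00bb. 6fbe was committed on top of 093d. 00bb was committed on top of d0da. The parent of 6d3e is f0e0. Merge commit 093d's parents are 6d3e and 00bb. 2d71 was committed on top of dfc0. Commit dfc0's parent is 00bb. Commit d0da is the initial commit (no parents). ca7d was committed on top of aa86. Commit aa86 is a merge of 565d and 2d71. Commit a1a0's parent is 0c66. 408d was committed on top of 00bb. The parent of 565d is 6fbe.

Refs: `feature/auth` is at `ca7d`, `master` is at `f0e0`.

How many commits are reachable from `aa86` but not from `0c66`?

Reachable from aa86: {00bb, 093d, 0c66, 2d71, 408d, 565d, 6d3e, 6fbe, a1a0, aa86, d0da, dfc0, f0e0}.
Reachable from 0c66: {00bb, 0c66, d0da}.
In aa86's history but not 0c66's: {093d, 2d71, 408d, 565d, 6d3e, 6fbe, a1a0, aa86, dfc0, f0e0} — 10 commits.

10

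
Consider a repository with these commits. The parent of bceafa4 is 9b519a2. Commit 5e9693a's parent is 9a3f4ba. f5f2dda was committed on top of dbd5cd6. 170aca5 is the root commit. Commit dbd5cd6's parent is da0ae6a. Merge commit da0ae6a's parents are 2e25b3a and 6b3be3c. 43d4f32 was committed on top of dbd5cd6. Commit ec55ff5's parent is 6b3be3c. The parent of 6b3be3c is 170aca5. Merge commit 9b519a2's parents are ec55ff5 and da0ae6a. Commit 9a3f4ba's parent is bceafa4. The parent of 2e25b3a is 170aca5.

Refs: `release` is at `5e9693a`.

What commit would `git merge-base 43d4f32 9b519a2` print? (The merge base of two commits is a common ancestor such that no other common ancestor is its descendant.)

da0ae6a

Ancestors of 43d4f32: {170aca5, 2e25b3a, 43d4f32, 6b3be3c, da0ae6a, dbd5cd6}.
Ancestors of 9b519a2: {170aca5, 2e25b3a, 6b3be3c, 9b519a2, da0ae6a, ec55ff5}.
Common ancestors: {170aca5, 2e25b3a, 6b3be3c, da0ae6a}.
Among these, da0ae6a is not an ancestor of any other common ancestor — it is the merge base.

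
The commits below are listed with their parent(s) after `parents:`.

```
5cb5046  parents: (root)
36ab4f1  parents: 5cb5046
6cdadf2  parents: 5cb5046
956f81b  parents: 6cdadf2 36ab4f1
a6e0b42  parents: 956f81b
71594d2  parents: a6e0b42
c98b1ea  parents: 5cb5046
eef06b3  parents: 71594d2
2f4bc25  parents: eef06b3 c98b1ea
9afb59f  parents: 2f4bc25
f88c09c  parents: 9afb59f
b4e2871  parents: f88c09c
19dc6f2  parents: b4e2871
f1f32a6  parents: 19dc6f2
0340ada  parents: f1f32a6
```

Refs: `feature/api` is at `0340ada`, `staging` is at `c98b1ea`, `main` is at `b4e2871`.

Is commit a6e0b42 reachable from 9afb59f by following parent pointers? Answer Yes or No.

Ancestors of 9afb59f (commits reachable by following parents): {2f4bc25, 36ab4f1, 5cb5046, 6cdadf2, 71594d2, 956f81b, 9afb59f, a6e0b42, c98b1ea, eef06b3}.
a6e0b42 is in that set, so it is an ancestor of 9afb59f.

Yes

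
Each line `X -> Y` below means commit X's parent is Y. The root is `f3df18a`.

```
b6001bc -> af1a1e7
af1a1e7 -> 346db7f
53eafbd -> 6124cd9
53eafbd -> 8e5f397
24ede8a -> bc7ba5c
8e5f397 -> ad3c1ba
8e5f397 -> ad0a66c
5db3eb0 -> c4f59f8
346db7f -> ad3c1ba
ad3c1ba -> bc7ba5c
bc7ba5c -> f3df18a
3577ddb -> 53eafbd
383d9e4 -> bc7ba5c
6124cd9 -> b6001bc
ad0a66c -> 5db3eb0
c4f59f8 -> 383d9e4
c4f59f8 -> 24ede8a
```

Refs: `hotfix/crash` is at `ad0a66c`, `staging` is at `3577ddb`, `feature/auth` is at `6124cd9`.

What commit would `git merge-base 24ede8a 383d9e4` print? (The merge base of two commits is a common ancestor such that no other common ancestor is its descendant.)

Ancestors of 24ede8a: {24ede8a, bc7ba5c, f3df18a}.
Ancestors of 383d9e4: {383d9e4, bc7ba5c, f3df18a}.
Common ancestors: {bc7ba5c, f3df18a}.
Among these, bc7ba5c is not an ancestor of any other common ancestor — it is the merge base.

bc7ba5c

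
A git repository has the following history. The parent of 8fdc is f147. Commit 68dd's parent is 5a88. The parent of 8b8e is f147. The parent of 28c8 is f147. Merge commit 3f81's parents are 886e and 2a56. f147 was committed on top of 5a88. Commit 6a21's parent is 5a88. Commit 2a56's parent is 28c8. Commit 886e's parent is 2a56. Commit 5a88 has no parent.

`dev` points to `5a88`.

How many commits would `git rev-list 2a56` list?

Walking parent pointers from 2a56: reachable set = {28c8, 2a56, 5a88, f147}.
That is 4 commits.

4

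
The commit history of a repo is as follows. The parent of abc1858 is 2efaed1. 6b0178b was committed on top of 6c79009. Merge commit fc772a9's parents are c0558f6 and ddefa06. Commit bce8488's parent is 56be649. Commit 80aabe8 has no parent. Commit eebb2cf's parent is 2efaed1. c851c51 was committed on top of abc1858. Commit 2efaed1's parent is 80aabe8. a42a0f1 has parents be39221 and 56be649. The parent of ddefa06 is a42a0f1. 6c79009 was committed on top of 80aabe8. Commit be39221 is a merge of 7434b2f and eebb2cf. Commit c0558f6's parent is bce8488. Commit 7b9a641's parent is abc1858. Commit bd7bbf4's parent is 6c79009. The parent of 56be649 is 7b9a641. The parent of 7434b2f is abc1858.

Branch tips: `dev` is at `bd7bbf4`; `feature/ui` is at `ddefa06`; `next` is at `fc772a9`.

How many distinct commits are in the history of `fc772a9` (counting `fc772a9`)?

Walking parent pointers from fc772a9: reachable set = {2efaed1, 56be649, 7434b2f, 7b9a641, 80aabe8, a42a0f1, abc1858, bce8488, be39221, c0558f6, ddefa06, eebb2cf, fc772a9}.
That is 13 commits.

13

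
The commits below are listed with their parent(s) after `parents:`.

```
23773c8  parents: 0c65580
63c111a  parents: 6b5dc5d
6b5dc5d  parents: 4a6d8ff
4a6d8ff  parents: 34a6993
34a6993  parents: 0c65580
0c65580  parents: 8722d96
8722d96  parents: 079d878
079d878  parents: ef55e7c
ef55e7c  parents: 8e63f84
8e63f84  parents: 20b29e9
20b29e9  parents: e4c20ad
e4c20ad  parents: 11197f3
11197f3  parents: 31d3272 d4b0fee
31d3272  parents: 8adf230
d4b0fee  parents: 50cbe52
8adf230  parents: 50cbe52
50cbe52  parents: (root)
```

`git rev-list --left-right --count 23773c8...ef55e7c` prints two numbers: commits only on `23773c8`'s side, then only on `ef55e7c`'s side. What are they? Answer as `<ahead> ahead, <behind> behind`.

4 ahead, 0 behind

Reachable from 23773c8: {079d878, 0c65580, 11197f3, 20b29e9, 23773c8, 31d3272, 50cbe52, 8722d96, 8adf230, 8e63f84, d4b0fee, e4c20ad, ef55e7c}.
Reachable from ef55e7c: {11197f3, 20b29e9, 31d3272, 50cbe52, 8adf230, 8e63f84, d4b0fee, e4c20ad, ef55e7c}.
Only in 23773c8's history (ahead): {079d878, 0c65580, 23773c8, 8722d96} — 4.
Only in ef55e7c's history (behind): {} — 0.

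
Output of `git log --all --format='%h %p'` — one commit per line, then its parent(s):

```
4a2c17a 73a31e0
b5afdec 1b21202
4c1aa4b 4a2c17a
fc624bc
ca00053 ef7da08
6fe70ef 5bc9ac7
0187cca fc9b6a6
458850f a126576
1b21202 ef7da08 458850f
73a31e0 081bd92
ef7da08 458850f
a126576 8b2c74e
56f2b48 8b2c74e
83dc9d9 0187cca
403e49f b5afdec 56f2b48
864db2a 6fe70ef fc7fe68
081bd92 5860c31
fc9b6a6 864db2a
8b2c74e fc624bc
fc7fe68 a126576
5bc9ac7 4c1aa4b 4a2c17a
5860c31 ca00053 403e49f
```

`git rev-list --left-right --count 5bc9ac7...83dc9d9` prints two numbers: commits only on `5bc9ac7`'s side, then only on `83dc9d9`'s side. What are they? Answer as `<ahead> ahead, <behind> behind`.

0 ahead, 6 behind

Reachable from 5bc9ac7: {081bd92, 1b21202, 403e49f, 458850f, 4a2c17a, 4c1aa4b, 56f2b48, 5860c31, 5bc9ac7, 73a31e0, 8b2c74e, a126576, b5afdec, ca00053, ef7da08, fc624bc}.
Reachable from 83dc9d9: {0187cca, 081bd92, 1b21202, 403e49f, 458850f, 4a2c17a, 4c1aa4b, 56f2b48, 5860c31, 5bc9ac7, 6fe70ef, 73a31e0, 83dc9d9, 864db2a, 8b2c74e, a126576, b5afdec, ca00053, ef7da08, fc624bc, fc7fe68, fc9b6a6}.
Only in 5bc9ac7's history (ahead): {} — 0.
Only in 83dc9d9's history (behind): {0187cca, 6fe70ef, 83dc9d9, 864db2a, fc7fe68, fc9b6a6} — 6.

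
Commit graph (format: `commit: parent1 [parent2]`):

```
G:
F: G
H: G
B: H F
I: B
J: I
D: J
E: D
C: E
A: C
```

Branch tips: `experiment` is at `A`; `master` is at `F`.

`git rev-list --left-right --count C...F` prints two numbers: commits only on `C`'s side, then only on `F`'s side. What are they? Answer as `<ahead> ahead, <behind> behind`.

7 ahead, 0 behind

Reachable from C: {B, C, D, E, F, G, H, I, J}.
Reachable from F: {F, G}.
Only in C's history (ahead): {B, C, D, E, H, I, J} — 7.
Only in F's history (behind): {} — 0.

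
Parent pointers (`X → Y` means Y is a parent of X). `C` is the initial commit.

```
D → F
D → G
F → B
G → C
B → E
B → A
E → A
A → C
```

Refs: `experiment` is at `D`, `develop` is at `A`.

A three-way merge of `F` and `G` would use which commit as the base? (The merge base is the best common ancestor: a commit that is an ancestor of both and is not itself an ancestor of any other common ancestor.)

C

Ancestors of F: {A, B, C, E, F}.
Ancestors of G: {C, G}.
Common ancestors: {C}.
The only common ancestor is C, so it is the merge base.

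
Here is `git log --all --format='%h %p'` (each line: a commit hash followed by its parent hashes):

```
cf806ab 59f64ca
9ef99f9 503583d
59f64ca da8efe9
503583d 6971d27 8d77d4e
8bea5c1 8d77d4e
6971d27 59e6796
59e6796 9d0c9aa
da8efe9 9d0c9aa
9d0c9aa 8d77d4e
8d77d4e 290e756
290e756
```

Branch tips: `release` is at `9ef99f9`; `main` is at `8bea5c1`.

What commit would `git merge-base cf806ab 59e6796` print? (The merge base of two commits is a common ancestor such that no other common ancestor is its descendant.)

Ancestors of cf806ab: {290e756, 59f64ca, 8d77d4e, 9d0c9aa, cf806ab, da8efe9}.
Ancestors of 59e6796: {290e756, 59e6796, 8d77d4e, 9d0c9aa}.
Common ancestors: {290e756, 8d77d4e, 9d0c9aa}.
Among these, 9d0c9aa is not an ancestor of any other common ancestor — it is the merge base.

9d0c9aa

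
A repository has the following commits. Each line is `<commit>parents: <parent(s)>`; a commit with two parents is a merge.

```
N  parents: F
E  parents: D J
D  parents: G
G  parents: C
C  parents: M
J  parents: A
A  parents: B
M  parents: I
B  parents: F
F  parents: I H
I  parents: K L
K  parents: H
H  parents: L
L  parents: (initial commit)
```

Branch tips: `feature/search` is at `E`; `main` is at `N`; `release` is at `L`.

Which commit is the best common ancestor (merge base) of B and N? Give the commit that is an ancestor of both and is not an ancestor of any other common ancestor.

Ancestors of B: {B, F, H, I, K, L}.
Ancestors of N: {F, H, I, K, L, N}.
Common ancestors: {F, H, I, K, L}.
Among these, F is not an ancestor of any other common ancestor — it is the merge base.

F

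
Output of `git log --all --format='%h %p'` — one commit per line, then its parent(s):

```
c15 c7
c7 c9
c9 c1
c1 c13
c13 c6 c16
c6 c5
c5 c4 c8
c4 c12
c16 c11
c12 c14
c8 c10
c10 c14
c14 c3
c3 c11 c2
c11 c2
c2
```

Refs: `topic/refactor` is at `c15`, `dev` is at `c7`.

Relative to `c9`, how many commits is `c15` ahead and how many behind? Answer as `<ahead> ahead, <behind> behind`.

Reachable from c15: {c1, c10, c11, c12, c13, c14, c15, c16, c2, c3, c4, c5, c6, c7, c8, c9}.
Reachable from c9: {c1, c10, c11, c12, c13, c14, c16, c2, c3, c4, c5, c6, c8, c9}.
Only in c15's history (ahead): {c15, c7} — 2.
Only in c9's history (behind): {} — 0.

2 ahead, 0 behind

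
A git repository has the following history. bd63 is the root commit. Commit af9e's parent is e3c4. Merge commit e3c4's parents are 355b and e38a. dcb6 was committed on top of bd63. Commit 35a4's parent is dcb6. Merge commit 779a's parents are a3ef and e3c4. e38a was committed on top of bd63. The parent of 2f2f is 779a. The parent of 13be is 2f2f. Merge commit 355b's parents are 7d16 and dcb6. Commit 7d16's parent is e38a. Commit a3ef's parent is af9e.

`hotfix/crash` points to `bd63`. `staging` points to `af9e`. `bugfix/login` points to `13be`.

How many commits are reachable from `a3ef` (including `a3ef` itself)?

Walking parent pointers from a3ef: reachable set = {355b, 7d16, a3ef, af9e, bd63, dcb6, e38a, e3c4}.
That is 8 commits.

8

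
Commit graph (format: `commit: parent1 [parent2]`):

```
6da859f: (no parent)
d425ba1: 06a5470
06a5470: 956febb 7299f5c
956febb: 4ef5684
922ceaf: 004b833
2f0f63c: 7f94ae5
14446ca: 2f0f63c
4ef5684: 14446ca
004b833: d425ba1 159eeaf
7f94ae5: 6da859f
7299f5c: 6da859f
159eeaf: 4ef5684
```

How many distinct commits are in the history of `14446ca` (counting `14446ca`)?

Walking parent pointers from 14446ca: reachable set = {14446ca, 2f0f63c, 6da859f, 7f94ae5}.
That is 4 commits.

4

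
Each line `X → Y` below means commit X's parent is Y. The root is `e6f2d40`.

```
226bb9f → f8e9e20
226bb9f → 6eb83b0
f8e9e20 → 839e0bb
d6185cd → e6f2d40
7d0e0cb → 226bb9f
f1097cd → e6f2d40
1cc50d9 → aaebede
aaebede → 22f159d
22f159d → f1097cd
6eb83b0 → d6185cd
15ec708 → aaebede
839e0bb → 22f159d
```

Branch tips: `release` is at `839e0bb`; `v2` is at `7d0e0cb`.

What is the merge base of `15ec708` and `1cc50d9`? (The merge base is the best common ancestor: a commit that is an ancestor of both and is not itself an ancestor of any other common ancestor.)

aaebede

Ancestors of 15ec708: {15ec708, 22f159d, aaebede, e6f2d40, f1097cd}.
Ancestors of 1cc50d9: {1cc50d9, 22f159d, aaebede, e6f2d40, f1097cd}.
Common ancestors: {22f159d, aaebede, e6f2d40, f1097cd}.
Among these, aaebede is not an ancestor of any other common ancestor — it is the merge base.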